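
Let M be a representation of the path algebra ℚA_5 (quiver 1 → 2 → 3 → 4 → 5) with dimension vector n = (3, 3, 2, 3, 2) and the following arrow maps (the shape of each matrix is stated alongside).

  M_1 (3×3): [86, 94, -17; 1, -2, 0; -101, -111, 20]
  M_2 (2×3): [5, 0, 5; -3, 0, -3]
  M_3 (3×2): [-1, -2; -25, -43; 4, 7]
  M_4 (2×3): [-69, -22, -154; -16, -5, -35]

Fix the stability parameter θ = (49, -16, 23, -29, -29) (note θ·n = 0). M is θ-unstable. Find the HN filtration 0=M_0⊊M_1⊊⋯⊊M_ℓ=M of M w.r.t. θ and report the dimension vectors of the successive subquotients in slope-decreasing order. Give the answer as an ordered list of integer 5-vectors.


Via rank(M_{q-1}∘⋯∘M_p): M ≅ I[1,2]^2, I[1,5], I[3,4], I[4,5].
μ_θ-semistable layers: μ^(1)=33/2; μ^(2)=-2/5; μ^(3)=-3; μ^(4)=-29

((2, 2, 0, 0, 0); (1, 1, 1, 1, 1); (0, 0, 1, 1, 0); (0, 0, 0, 1, 1))


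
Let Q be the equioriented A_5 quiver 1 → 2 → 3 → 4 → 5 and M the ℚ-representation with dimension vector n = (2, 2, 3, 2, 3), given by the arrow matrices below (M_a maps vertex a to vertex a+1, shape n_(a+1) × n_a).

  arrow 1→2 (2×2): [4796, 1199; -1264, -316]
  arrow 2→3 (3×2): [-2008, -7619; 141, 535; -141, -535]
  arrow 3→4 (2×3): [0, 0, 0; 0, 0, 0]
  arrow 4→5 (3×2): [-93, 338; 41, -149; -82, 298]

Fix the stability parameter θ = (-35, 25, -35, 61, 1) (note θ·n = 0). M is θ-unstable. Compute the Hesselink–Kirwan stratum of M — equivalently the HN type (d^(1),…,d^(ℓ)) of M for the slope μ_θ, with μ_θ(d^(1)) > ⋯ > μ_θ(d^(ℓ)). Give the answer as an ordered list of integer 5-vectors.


Barcode: M ≅ I[1,1], I[1,3], I[2,3], I[3,3], I[4,5]^2, I[5,5]. HN layers by μ_θ (4 steps, strictly decreasing):
  μ^(1)=31; μ^(2)=1; μ^(3)=-5; μ^(4)=-35

((0, 0, 0, 2, 2); (0, 0, 0, 0, 1); (0, 2, 2, 0, 0); (2, 0, 1, 0, 0))


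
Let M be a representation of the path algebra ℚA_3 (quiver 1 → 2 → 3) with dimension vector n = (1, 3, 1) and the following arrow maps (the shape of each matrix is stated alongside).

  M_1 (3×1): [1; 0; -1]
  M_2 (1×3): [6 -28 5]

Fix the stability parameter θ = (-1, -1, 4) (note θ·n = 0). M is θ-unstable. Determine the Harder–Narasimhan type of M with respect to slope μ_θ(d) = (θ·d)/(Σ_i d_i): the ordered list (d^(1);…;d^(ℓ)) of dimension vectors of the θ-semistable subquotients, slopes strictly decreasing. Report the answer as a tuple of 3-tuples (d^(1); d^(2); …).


Barcode: M ≅ I[1,3], I[2,2]^2. HN layers by μ_θ (2 steps, strictly decreasing):
  μ^(1)=4; μ^(2)=-1

((0, 0, 1); (1, 3, 0))


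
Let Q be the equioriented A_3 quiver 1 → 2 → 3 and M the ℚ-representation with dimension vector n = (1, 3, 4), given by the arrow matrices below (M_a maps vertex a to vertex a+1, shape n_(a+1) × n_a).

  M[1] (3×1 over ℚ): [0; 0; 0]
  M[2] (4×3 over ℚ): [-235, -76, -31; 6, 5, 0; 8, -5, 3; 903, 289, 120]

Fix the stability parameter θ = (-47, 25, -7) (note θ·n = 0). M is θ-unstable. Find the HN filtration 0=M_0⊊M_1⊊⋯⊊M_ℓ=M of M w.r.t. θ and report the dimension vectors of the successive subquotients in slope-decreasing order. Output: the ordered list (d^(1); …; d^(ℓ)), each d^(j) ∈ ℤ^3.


Barcode: M ≅ I[1,1], I[2,3]^3, I[3,3]. HN layers by μ_θ (3 steps, strictly decreasing):
  μ^(1)=9; μ^(2)=-7; μ^(3)=-47

((0, 3, 3); (0, 0, 1); (1, 0, 0))


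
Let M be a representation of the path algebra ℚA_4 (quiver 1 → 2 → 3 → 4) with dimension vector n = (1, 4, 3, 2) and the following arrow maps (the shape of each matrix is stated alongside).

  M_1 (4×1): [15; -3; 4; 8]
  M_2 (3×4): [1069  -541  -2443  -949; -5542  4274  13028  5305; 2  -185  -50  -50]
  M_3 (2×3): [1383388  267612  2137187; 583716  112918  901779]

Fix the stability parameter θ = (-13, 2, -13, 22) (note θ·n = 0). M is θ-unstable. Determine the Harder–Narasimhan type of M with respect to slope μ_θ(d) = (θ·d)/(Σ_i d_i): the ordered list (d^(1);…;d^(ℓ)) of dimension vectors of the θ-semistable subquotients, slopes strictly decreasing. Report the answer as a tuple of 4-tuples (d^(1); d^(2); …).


Interval decomposition of M: I[1,4], I[2,2], I[2,3], I[2,4].
HN type (ℓ=4): μ^(1)=22; μ^(2)=2; μ^(3)=-11/2; μ^(4)=-13

((0, 0, 0, 2); (0, 1, 0, 0); (0, 3, 3, 0); (1, 0, 0, 0))


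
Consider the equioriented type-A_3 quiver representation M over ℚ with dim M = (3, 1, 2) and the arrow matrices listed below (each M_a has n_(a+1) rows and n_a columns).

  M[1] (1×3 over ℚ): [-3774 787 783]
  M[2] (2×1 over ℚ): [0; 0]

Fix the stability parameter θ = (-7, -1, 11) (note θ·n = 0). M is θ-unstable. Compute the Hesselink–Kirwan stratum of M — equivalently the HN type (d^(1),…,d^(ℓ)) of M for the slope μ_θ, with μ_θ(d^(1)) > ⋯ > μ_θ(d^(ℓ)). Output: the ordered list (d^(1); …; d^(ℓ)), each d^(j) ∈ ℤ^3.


Via rank(M_{q-1}∘⋯∘M_p): M ≅ I[1,1]^2, I[1,2], I[3,3]^2.
μ_θ-semistable layers: μ^(1)=11; μ^(2)=-1; μ^(3)=-7

((0, 0, 2); (0, 1, 0); (3, 0, 0))


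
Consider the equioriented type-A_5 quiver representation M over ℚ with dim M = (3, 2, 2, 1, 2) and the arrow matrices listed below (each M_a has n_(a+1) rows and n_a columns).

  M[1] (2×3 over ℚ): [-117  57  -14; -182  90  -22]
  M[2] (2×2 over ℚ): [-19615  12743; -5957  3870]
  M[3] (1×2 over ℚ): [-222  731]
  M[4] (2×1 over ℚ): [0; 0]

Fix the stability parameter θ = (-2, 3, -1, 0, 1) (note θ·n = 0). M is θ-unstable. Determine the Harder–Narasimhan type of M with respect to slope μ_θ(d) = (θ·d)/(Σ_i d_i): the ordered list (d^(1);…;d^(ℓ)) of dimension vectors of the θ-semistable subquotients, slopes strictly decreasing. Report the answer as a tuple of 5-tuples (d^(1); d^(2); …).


Interval decomposition of M: I[1,1], I[1,3], I[1,4], I[5,5]^2.
HN type (ℓ=3): μ^(1)=1; μ^(2)=2/3; μ^(3)=-2

((0, 1, 1, 0, 2); (0, 1, 1, 1, 0); (3, 0, 0, 0, 0))


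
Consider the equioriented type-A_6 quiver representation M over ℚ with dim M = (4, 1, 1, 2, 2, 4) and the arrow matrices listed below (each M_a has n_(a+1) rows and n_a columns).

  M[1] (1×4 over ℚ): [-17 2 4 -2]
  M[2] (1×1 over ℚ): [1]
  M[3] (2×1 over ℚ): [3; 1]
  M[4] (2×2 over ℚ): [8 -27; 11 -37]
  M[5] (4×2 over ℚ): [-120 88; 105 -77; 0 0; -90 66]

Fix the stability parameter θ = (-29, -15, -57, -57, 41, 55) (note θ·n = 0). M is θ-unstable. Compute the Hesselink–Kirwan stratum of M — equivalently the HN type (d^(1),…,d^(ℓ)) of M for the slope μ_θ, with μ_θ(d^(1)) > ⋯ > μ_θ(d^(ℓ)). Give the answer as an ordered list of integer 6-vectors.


Barcode: M ≅ I[1,1]^3, I[1,6], I[4,5], I[6,6]^3. HN layers by μ_θ (5 steps, strictly decreasing):
  μ^(1)=55; μ^(2)=41; μ^(3)=-29; μ^(4)=-79/2; μ^(5)=-57

((0, 0, 0, 0, 0, 4); (0, 0, 0, 0, 2, 0); (3, 0, 0, 0, 0, 0); (1, 1, 1, 1, 0, 0); (0, 0, 0, 1, 0, 0))


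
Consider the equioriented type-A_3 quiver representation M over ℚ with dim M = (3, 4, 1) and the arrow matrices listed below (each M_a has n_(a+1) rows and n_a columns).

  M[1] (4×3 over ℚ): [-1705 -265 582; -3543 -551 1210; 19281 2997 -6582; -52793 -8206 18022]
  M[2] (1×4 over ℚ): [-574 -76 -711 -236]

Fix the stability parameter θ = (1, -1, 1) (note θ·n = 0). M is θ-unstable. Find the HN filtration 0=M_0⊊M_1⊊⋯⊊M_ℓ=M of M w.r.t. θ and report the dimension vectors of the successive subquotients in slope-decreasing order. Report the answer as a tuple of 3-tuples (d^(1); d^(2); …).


Barcode: M ≅ I[1,1], I[1,2], I[1,3], I[2,2]^2. HN layers by μ_θ (3 steps, strictly decreasing):
  μ^(1)=1; μ^(2)=0; μ^(3)=-1

((1, 0, 1); (2, 2, 0); (0, 2, 0))


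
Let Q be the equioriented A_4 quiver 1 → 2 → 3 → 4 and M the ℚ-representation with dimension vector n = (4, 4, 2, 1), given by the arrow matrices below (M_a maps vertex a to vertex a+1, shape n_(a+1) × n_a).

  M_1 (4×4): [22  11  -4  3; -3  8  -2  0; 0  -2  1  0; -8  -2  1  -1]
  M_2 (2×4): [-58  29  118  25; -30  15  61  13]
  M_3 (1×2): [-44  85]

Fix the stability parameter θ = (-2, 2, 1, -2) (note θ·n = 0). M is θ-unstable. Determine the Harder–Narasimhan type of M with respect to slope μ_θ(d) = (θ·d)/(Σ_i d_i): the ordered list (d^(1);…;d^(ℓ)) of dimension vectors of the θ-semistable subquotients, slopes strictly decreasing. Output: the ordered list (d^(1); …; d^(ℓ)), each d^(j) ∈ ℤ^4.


Interval decomposition of M: I[1,2]^2, I[1,3], I[1,4].
HN type (ℓ=4): μ^(1)=2; μ^(2)=3/2; μ^(3)=1/3; μ^(4)=-2

((0, 2, 0, 0); (0, 1, 1, 0); (0, 1, 1, 1); (4, 0, 0, 0))


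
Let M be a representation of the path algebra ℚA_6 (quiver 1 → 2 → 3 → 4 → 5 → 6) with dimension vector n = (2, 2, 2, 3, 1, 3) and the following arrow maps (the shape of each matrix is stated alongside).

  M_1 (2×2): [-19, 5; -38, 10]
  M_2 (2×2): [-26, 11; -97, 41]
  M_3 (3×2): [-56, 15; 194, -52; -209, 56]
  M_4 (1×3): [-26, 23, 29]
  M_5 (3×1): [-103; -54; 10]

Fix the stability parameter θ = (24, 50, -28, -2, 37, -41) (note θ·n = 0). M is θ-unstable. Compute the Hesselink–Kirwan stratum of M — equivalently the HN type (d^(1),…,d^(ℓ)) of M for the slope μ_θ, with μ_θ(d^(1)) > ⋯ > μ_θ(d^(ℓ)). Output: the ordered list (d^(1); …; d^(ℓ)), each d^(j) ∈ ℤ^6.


Barcode: M ≅ I[1,1], I[1,6], I[2,4], I[4,4], I[6,6]^2. HN layers by μ_θ (4 steps, strictly decreasing):
  μ^(1)=24; μ^(2)=20/3; μ^(3)=-2; μ^(4)=-41

((1, 0, 0, 0, 0, 0); (1, 2, 2, 2, 1, 1); (0, 0, 0, 1, 0, 0); (0, 0, 0, 0, 0, 2))


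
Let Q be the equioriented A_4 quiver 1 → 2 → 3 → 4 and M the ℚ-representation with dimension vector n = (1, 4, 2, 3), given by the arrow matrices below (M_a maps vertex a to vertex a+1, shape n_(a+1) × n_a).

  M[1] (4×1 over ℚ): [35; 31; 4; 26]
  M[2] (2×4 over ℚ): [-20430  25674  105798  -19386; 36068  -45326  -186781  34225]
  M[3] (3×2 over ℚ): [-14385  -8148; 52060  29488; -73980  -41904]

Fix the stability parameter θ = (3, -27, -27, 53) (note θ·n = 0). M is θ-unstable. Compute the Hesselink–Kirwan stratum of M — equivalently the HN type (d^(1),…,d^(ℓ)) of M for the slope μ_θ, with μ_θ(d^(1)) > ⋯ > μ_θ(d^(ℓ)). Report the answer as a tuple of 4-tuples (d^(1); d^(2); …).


Barcode: M ≅ I[1,2], I[2,2], I[2,3], I[2,4], I[4,4]^2. HN layers by μ_θ (3 steps, strictly decreasing):
  μ^(1)=53; μ^(2)=-12; μ^(3)=-27

((0, 0, 0, 3); (1, 1, 0, 0); (0, 3, 2, 0))


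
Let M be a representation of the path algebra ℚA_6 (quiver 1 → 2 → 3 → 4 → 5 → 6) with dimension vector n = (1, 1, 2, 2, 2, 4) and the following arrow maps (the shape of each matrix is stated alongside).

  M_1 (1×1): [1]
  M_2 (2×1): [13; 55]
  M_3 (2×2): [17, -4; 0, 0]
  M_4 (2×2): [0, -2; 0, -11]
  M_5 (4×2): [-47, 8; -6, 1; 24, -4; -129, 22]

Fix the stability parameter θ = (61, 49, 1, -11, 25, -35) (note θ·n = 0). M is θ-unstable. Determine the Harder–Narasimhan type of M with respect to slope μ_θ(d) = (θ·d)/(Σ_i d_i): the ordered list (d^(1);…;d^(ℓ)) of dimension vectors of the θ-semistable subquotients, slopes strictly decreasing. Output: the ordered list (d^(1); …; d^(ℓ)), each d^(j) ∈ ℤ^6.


Via rank(M_{q-1}∘⋯∘M_p): M ≅ I[1,4], I[3,3], I[4,6], I[5,6], I[6,6]^2.
μ_θ-semistable layers: μ^(1)=25; μ^(2)=1; μ^(3)=-5; μ^(4)=-11; μ^(5)=-35

((1, 1, 1, 1, 0, 0); (0, 0, 1, 0, 0, 0); (0, 0, 0, 0, 2, 2); (0, 0, 0, 1, 0, 0); (0, 0, 0, 0, 0, 2))


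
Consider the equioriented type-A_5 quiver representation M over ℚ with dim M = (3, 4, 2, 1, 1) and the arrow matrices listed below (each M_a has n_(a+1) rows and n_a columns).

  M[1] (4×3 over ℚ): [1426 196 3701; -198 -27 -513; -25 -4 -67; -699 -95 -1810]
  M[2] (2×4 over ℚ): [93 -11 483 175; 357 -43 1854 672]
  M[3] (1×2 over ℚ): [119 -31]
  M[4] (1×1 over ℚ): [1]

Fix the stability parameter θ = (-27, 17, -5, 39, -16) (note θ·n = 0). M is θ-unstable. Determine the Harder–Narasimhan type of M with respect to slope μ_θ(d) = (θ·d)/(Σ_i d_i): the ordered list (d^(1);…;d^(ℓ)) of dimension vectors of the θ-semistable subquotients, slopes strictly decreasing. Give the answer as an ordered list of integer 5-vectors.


Via rank(M_{q-1}∘⋯∘M_p): M ≅ I[1,2], I[1,3], I[1,5], I[2,2].
μ_θ-semistable layers: μ^(1)=17; μ^(2)=23/2; μ^(3)=6; μ^(4)=-27

((0, 2, 0, 0, 0); (0, 0, 0, 1, 1); (0, 2, 2, 0, 0); (3, 0, 0, 0, 0))


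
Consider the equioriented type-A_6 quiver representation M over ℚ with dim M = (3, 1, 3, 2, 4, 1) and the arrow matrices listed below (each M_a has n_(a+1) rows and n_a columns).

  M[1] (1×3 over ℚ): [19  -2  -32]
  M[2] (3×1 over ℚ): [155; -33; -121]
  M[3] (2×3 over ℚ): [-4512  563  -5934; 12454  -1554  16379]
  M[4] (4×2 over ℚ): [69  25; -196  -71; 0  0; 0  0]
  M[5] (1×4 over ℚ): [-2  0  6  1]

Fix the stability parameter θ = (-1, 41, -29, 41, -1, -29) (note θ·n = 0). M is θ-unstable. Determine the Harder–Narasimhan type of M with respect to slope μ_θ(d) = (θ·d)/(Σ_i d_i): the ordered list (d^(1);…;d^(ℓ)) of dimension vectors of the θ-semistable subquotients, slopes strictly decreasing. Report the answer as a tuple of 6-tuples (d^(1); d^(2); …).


Via rank(M_{q-1}∘⋯∘M_p): M ≅ I[1,1]^2, I[1,5], I[3,3], I[3,6], I[5,5]^2.
μ_θ-semistable layers: μ^(1)=20; μ^(2)=6; μ^(3)=11/3; μ^(4)=-1; μ^(5)=-29

((0, 0, 0, 1, 1, 0); (0, 1, 1, 0, 0, 0); (0, 0, 0, 1, 1, 1); (3, 0, 0, 0, 2, 0); (0, 0, 2, 0, 0, 0))


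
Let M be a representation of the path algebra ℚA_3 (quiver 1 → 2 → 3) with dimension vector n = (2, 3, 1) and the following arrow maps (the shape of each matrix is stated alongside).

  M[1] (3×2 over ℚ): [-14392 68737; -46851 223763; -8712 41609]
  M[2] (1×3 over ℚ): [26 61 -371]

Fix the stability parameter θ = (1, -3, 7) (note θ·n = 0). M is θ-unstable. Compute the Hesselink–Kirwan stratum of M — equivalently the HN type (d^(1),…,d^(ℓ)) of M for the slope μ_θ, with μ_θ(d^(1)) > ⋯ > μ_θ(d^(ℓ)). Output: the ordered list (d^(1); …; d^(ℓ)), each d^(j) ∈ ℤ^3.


Interval decomposition of M: I[1,2], I[1,3], I[2,2].
HN type (ℓ=3): μ^(1)=7; μ^(2)=-1; μ^(3)=-3

((0, 0, 1); (2, 2, 0); (0, 1, 0))


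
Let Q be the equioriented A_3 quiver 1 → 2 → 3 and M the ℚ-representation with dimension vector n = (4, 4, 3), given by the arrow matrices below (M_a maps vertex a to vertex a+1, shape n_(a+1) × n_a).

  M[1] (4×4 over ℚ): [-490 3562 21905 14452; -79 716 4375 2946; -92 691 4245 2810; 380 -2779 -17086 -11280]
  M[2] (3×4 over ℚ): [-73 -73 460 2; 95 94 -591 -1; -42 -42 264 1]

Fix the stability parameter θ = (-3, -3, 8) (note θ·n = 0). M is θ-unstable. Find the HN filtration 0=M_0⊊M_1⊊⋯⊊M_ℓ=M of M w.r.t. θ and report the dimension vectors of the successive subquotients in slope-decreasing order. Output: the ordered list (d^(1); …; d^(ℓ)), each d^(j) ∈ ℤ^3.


Via rank(M_{q-1}∘⋯∘M_p): M ≅ I[1,2], I[1,3]^3.
μ_θ-semistable layers: μ^(1)=8; μ^(2)=-3

((0, 0, 3); (4, 4, 0))


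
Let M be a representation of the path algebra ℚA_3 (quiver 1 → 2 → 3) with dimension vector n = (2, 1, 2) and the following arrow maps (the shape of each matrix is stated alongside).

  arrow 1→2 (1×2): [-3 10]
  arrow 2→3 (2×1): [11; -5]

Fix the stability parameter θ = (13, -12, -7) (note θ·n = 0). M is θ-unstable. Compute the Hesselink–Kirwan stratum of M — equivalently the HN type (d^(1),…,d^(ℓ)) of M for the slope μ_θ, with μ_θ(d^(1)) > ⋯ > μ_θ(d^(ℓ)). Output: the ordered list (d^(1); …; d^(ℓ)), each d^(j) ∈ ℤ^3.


Interval decomposition of M: I[1,1], I[1,3], I[3,3].
HN type (ℓ=3): μ^(1)=13; μ^(2)=-2; μ^(3)=-7

((1, 0, 0); (1, 1, 1); (0, 0, 1))


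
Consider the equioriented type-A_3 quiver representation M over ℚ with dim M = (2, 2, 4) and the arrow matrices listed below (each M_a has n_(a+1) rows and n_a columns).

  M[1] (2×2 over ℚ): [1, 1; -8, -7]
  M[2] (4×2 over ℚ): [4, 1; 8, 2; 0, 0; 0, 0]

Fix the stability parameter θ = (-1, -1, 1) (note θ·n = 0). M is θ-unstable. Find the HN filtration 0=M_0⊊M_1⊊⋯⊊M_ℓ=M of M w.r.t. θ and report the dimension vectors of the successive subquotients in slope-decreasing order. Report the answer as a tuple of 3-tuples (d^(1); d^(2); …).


Barcode: M ≅ I[1,2], I[1,3], I[3,3]^3. HN layers by μ_θ (2 steps, strictly decreasing):
  μ^(1)=1; μ^(2)=-1

((0, 0, 4); (2, 2, 0))


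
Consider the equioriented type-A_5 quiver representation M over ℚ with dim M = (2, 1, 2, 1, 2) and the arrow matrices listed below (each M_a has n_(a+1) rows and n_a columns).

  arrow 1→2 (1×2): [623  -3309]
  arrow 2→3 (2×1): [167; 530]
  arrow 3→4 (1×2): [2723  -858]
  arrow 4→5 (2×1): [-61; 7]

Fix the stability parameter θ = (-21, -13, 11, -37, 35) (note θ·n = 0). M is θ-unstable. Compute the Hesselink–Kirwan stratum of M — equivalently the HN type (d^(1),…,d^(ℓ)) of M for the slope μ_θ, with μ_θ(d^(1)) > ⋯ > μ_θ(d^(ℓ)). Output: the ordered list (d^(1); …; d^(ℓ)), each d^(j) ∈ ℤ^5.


Via rank(M_{q-1}∘⋯∘M_p): M ≅ I[1,1], I[1,5], I[3,3], I[5,5].
μ_θ-semistable layers: μ^(1)=35; μ^(2)=11; μ^(3)=-13; μ^(4)=-21

((0, 0, 0, 0, 2); (0, 0, 1, 0, 0); (0, 1, 1, 1, 0); (2, 0, 0, 0, 0))


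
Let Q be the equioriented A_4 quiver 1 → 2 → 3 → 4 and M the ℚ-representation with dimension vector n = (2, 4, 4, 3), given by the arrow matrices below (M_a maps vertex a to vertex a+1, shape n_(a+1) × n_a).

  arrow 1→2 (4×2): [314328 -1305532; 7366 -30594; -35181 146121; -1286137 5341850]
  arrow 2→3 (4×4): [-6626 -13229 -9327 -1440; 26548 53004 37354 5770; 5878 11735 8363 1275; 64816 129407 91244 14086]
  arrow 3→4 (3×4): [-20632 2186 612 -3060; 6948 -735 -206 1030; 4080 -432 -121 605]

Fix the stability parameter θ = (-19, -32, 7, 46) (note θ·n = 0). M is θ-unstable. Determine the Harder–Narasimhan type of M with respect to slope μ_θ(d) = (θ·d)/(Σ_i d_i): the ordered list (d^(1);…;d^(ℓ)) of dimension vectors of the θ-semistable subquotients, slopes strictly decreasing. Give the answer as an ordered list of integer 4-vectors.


Interval decomposition of M: I[1,3], I[1,4], I[2,2], I[2,3], I[3,4], I[4,4].
HN type (ℓ=4): μ^(1)=46; μ^(2)=7; μ^(3)=-51/2; μ^(4)=-32

((0, 0, 0, 3); (0, 0, 4, 0); (2, 2, 0, 0); (0, 2, 0, 0))


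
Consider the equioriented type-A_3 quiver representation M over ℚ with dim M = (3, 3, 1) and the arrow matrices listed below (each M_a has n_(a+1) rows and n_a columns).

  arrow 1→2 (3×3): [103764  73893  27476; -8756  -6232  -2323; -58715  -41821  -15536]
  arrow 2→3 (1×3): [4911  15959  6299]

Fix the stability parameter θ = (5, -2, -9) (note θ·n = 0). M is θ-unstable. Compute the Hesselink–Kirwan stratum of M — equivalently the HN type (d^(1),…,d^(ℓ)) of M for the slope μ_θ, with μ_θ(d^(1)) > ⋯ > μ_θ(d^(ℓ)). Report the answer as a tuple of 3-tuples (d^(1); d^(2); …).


Via rank(M_{q-1}∘⋯∘M_p): M ≅ I[1,2]^2, I[1,3].
μ_θ-semistable layers: μ^(1)=3/2; μ^(2)=-2

((2, 2, 0); (1, 1, 1))


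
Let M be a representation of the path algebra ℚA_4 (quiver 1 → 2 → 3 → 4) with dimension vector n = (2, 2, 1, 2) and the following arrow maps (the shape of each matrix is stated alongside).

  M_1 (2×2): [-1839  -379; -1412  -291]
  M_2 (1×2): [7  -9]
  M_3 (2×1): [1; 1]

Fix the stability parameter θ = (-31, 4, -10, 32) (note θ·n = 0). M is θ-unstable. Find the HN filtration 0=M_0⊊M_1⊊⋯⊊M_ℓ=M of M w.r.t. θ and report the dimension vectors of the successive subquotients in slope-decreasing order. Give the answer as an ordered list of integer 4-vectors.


Barcode: M ≅ I[1,2], I[1,4], I[4,4]. HN layers by μ_θ (4 steps, strictly decreasing):
  μ^(1)=32; μ^(2)=4; μ^(3)=-3; μ^(4)=-31

((0, 0, 0, 2); (0, 1, 0, 0); (0, 1, 1, 0); (2, 0, 0, 0))


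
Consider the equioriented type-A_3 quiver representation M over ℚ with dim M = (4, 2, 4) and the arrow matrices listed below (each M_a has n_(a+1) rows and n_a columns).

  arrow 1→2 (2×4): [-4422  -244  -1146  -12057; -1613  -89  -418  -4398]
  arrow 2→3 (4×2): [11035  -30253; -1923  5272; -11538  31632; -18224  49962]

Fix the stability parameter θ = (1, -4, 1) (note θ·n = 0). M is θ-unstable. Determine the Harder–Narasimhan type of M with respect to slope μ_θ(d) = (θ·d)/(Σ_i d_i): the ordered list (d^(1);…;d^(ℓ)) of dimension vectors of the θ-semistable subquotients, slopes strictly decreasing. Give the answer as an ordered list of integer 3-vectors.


Barcode: M ≅ I[1,1]^2, I[1,3]^2, I[3,3]^2. HN layers by μ_θ (2 steps, strictly decreasing):
  μ^(1)=1; μ^(2)=-3/2

((2, 0, 4); (2, 2, 0))


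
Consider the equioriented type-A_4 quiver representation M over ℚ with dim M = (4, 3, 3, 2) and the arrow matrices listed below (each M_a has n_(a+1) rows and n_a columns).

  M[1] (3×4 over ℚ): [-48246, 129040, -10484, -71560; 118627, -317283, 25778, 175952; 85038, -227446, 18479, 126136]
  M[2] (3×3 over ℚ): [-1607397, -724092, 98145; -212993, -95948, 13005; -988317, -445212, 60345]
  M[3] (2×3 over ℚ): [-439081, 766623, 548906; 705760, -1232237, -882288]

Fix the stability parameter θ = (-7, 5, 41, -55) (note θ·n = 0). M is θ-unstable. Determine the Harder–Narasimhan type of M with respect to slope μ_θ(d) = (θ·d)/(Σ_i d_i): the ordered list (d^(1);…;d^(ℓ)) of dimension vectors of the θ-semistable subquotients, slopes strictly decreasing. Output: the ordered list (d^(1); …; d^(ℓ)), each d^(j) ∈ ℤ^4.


Barcode: M ≅ I[1,1], I[1,2]^2, I[1,4], I[3,3], I[3,4]. HN layers by μ_θ (4 steps, strictly decreasing):
  μ^(1)=41; μ^(2)=5; μ^(3)=-3; μ^(4)=-7

((0, 0, 1, 0); (0, 2, 0, 0); (0, 1, 1, 1); (4, 0, 1, 1))


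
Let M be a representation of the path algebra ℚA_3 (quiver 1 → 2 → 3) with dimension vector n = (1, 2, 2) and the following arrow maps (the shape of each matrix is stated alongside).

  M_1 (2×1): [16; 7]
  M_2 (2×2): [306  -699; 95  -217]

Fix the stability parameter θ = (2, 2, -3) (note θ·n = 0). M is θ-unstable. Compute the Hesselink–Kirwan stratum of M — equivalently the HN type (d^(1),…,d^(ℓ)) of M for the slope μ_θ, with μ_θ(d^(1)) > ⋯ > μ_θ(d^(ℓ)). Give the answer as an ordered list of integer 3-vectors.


Interval decomposition of M: I[1,3], I[2,3].
HN type (ℓ=2): μ^(1)=1/3; μ^(2)=-1/2

((1, 1, 1); (0, 1, 1))


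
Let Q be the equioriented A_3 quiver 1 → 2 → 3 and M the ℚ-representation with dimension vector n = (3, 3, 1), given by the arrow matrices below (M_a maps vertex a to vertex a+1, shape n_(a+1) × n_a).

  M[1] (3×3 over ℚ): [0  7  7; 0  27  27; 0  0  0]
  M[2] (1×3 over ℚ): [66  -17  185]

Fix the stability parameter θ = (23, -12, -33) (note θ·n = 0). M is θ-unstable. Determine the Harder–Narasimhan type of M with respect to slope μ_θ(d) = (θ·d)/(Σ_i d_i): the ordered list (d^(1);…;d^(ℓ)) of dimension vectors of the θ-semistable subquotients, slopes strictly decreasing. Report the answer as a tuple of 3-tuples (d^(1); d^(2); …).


Via rank(M_{q-1}∘⋯∘M_p): M ≅ I[1,1]^2, I[1,3], I[2,2]^2.
μ_θ-semistable layers: μ^(1)=23; μ^(2)=-22/3; μ^(3)=-12

((2, 0, 0); (1, 1, 1); (0, 2, 0))


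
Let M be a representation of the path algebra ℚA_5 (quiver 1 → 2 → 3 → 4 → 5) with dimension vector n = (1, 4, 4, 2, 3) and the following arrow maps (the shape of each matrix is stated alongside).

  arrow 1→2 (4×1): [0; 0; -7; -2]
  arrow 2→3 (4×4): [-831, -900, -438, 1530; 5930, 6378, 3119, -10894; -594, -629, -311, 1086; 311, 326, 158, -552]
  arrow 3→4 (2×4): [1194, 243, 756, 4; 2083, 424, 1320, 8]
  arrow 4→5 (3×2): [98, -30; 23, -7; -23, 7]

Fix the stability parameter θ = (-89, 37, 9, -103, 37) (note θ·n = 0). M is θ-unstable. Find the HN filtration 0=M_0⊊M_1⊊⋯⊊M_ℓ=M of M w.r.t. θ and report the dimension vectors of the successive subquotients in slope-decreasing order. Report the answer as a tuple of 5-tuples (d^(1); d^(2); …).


Barcode: M ≅ I[1,5], I[2,3]^2, I[2,5], I[5,5]. HN layers by μ_θ (4 steps, strictly decreasing):
  μ^(1)=37; μ^(2)=23; μ^(3)=-19; μ^(4)=-89

((0, 0, 0, 0, 3); (0, 2, 2, 0, 0); (0, 2, 2, 2, 0); (1, 0, 0, 0, 0))


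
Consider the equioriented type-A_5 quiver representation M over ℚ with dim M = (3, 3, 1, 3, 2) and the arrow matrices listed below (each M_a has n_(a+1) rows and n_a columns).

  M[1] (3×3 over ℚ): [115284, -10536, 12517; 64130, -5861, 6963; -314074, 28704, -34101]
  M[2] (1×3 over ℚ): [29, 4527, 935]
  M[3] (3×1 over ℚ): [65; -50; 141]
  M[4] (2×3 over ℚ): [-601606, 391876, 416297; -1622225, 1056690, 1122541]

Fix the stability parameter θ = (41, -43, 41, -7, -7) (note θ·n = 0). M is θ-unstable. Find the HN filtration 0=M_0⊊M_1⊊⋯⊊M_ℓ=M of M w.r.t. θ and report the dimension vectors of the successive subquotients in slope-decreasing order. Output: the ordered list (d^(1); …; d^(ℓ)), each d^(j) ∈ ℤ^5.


Interval decomposition of M: I[1,2]^2, I[1,5], I[4,4], I[4,5].
HN type (ℓ=3): μ^(1)=9; μ^(2)=-1; μ^(3)=-7

((0, 0, 1, 1, 1); (3, 3, 0, 0, 0); (0, 0, 0, 2, 1))


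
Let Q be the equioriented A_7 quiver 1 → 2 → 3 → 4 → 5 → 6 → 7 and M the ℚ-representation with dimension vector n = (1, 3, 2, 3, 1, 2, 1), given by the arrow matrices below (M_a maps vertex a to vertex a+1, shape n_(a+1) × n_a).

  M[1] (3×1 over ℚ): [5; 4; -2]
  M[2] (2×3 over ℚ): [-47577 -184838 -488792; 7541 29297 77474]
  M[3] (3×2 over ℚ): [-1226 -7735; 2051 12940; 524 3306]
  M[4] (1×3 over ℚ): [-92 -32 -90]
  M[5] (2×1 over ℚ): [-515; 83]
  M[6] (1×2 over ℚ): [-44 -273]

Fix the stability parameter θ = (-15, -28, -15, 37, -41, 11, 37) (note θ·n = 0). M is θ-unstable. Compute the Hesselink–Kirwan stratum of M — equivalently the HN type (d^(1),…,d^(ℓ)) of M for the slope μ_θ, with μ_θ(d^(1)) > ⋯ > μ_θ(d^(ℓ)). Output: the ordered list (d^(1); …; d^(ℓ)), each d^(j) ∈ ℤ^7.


Interval decomposition of M: I[1,4], I[2,2], I[2,4], I[4,7], I[6,6].
HN type (ℓ=6): μ^(1)=37; μ^(2)=11; μ^(3)=-2; μ^(4)=-15; μ^(5)=-43/2; μ^(6)=-28

((0, 0, 0, 2, 0, 0, 1); (0, 0, 0, 0, 0, 2, 0); (0, 0, 0, 1, 1, 0, 0); (0, 0, 2, 0, 0, 0, 0); (1, 1, 0, 0, 0, 0, 0); (0, 2, 0, 0, 0, 0, 0))


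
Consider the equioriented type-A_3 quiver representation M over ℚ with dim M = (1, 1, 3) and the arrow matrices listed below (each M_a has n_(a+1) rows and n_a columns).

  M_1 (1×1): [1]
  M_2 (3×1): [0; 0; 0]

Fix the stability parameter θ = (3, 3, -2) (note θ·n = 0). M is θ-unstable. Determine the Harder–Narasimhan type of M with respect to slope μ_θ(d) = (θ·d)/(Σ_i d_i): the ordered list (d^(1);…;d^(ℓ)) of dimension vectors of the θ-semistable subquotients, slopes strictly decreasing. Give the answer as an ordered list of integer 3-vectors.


Via rank(M_{q-1}∘⋯∘M_p): M ≅ I[1,2], I[3,3]^3.
μ_θ-semistable layers: μ^(1)=3; μ^(2)=-2

((1, 1, 0); (0, 0, 3))


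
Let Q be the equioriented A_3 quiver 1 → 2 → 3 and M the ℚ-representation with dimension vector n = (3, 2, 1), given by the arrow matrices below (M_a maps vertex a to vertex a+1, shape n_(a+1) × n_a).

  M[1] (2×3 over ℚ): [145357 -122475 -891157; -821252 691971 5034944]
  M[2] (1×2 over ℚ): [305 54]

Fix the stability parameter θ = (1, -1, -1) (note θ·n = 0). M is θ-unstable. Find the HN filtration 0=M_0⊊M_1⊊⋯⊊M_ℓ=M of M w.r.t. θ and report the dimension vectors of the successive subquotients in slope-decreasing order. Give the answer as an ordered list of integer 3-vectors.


Via rank(M_{q-1}∘⋯∘M_p): M ≅ I[1,1], I[1,2], I[1,3].
μ_θ-semistable layers: μ^(1)=1; μ^(2)=0; μ^(3)=-1/3

((1, 0, 0); (1, 1, 0); (1, 1, 1))


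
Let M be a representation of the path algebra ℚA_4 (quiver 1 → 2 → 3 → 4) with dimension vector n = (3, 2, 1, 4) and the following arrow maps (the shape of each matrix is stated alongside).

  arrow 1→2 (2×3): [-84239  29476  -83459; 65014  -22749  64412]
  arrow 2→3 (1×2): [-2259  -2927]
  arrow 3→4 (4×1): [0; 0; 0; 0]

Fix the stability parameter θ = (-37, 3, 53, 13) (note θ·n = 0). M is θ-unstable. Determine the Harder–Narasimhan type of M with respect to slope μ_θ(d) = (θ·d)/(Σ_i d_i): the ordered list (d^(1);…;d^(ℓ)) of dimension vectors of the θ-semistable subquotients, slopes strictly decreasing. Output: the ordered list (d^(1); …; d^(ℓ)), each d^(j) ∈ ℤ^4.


Via rank(M_{q-1}∘⋯∘M_p): M ≅ I[1,1], I[1,2], I[1,3], I[4,4]^4.
μ_θ-semistable layers: μ^(1)=53; μ^(2)=13; μ^(3)=3; μ^(4)=-37

((0, 0, 1, 0); (0, 0, 0, 4); (0, 2, 0, 0); (3, 0, 0, 0))


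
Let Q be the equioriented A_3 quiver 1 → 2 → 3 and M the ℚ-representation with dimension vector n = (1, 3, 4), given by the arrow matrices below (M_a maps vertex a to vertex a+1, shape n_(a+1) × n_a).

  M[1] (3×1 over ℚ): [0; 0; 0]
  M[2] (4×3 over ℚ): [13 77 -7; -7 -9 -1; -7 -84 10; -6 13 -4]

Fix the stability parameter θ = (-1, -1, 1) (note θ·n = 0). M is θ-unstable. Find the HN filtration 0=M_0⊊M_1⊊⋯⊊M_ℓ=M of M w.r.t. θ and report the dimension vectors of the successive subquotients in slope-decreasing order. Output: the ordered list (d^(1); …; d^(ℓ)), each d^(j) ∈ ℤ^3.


Via rank(M_{q-1}∘⋯∘M_p): M ≅ I[1,1], I[2,3]^3, I[3,3].
μ_θ-semistable layers: μ^(1)=1; μ^(2)=-1

((0, 0, 4); (1, 3, 0))


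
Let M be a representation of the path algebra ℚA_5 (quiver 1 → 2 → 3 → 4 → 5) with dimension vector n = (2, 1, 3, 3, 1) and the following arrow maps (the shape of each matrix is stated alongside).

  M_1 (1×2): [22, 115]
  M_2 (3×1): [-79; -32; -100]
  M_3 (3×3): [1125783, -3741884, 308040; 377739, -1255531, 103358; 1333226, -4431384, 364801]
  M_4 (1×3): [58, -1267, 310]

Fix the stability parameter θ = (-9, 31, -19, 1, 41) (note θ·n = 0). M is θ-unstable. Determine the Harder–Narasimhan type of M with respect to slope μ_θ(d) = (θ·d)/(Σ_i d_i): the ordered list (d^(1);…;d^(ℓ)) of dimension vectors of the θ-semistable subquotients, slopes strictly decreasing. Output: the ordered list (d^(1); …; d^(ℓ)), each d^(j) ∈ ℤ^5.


Via rank(M_{q-1}∘⋯∘M_p): M ≅ I[1,1], I[1,5], I[3,4]^2.
μ_θ-semistable layers: μ^(1)=41; μ^(2)=13/3; μ^(3)=1; μ^(4)=-9; μ^(5)=-19

((0, 0, 0, 0, 1); (0, 1, 1, 1, 0); (0, 0, 0, 2, 0); (2, 0, 0, 0, 0); (0, 0, 2, 0, 0))


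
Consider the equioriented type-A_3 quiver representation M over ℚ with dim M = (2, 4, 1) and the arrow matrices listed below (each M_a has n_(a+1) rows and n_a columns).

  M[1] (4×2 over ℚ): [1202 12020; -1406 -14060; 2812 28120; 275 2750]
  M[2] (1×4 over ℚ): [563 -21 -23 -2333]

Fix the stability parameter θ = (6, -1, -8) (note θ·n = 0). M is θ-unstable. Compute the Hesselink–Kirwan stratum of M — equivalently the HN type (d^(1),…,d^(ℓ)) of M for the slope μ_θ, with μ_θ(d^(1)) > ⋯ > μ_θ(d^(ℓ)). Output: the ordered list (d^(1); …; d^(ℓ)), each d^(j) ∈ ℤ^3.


Interval decomposition of M: I[1,1], I[1,3], I[2,2]^3.
HN type (ℓ=2): μ^(1)=6; μ^(2)=-1

((1, 0, 0); (1, 4, 1))


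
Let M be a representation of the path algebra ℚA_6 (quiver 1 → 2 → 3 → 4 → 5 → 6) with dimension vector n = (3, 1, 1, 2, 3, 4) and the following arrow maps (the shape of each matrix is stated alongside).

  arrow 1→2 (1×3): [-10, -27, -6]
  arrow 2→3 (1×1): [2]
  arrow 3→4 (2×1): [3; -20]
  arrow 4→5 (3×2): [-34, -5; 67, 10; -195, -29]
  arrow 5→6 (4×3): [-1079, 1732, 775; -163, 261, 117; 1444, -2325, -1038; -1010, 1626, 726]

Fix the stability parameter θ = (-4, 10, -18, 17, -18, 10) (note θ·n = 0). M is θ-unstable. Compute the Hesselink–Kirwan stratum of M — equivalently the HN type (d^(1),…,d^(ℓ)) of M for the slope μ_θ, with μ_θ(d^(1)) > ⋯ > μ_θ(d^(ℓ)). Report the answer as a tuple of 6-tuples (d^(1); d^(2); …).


Interval decomposition of M: I[1,1]^2, I[1,6], I[4,5], I[5,6], I[6,6]^2.
HN type (ℓ=4): μ^(1)=10; μ^(2)=-1/2; μ^(3)=-4; μ^(4)=-18

((0, 0, 0, 0, 0, 4); (0, 0, 0, 2, 2, 0); (3, 1, 1, 0, 0, 0); (0, 0, 0, 0, 1, 0))


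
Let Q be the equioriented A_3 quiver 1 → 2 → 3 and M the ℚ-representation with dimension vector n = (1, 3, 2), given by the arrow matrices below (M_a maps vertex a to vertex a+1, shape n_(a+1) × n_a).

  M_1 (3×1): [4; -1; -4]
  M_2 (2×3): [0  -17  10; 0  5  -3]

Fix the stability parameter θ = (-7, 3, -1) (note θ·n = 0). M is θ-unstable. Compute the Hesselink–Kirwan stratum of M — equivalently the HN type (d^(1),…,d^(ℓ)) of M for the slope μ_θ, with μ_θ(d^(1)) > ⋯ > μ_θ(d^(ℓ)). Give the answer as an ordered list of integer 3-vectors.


Via rank(M_{q-1}∘⋯∘M_p): M ≅ I[1,3], I[2,2], I[2,3].
μ_θ-semistable layers: μ^(1)=3; μ^(2)=1; μ^(3)=-7

((0, 1, 0); (0, 2, 2); (1, 0, 0))


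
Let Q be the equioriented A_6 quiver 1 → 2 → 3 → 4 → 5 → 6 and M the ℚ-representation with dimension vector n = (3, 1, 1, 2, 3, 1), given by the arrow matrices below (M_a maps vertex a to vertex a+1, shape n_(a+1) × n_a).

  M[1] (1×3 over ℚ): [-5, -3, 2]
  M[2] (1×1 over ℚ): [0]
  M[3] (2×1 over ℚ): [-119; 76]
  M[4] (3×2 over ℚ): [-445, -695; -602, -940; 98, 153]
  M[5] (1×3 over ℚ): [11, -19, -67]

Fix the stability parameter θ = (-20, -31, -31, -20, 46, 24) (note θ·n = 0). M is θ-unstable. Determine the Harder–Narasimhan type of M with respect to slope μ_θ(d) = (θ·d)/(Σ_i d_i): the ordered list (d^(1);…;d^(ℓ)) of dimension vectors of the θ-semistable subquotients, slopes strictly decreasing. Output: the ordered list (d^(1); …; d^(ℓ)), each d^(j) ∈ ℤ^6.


Interval decomposition of M: I[1,1]^2, I[1,2], I[3,6], I[4,5], I[5,5].
HN type (ℓ=5): μ^(1)=46; μ^(2)=35; μ^(3)=-20; μ^(4)=-51/2; μ^(5)=-31

((0, 0, 0, 0, 2, 0); (0, 0, 0, 0, 1, 1); (2, 0, 0, 2, 0, 0); (1, 1, 0, 0, 0, 0); (0, 0, 1, 0, 0, 0))


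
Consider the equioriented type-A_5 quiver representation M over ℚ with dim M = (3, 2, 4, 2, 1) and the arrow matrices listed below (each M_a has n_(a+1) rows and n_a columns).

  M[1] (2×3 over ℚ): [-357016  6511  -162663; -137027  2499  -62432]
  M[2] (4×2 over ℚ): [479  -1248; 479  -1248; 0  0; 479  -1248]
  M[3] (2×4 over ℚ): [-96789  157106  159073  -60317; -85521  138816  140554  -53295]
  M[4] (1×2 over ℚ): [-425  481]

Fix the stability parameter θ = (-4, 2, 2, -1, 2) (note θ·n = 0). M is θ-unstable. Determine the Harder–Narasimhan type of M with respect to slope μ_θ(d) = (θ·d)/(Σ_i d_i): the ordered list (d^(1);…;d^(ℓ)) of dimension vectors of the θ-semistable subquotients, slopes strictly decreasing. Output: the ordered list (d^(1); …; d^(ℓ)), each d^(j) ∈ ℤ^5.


Via rank(M_{q-1}∘⋯∘M_p): M ≅ I[1,1], I[1,2], I[1,3], I[3,3], I[3,4], I[3,5].
μ_θ-semistable layers: μ^(1)=2; μ^(2)=1/2; μ^(3)=-4

((0, 2, 2, 0, 1); (0, 0, 2, 2, 0); (3, 0, 0, 0, 0))


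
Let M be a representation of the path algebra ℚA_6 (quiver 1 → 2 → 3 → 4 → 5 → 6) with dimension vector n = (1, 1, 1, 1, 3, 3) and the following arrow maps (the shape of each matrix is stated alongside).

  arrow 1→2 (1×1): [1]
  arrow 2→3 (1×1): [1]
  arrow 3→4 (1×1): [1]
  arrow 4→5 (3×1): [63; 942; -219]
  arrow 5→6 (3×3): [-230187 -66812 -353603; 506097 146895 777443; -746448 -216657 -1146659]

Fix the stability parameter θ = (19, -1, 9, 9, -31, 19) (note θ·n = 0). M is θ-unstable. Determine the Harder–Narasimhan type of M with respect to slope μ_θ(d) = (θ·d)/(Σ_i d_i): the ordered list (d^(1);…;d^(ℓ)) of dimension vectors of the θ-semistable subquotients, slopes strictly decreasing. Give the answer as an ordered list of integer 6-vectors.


Barcode: M ≅ I[1,6], I[5,6]^2. HN layers by μ_θ (3 steps, strictly decreasing):
  μ^(1)=19; μ^(2)=1; μ^(3)=-31

((0, 0, 0, 0, 0, 3); (1, 1, 1, 1, 1, 0); (0, 0, 0, 0, 2, 0))


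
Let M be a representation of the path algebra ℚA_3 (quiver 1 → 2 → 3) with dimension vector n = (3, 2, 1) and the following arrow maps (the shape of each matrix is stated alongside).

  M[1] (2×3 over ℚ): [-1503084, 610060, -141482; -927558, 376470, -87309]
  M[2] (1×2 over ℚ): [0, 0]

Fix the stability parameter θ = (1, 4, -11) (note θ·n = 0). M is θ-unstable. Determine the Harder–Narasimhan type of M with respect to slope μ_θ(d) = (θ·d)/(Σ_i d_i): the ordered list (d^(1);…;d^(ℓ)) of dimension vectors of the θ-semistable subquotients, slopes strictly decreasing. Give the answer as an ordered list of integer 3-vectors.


Via rank(M_{q-1}∘⋯∘M_p): M ≅ I[1,1]^2, I[1,2], I[2,2], I[3,3].
μ_θ-semistable layers: μ^(1)=4; μ^(2)=1; μ^(3)=-11

((0, 2, 0); (3, 0, 0); (0, 0, 1))


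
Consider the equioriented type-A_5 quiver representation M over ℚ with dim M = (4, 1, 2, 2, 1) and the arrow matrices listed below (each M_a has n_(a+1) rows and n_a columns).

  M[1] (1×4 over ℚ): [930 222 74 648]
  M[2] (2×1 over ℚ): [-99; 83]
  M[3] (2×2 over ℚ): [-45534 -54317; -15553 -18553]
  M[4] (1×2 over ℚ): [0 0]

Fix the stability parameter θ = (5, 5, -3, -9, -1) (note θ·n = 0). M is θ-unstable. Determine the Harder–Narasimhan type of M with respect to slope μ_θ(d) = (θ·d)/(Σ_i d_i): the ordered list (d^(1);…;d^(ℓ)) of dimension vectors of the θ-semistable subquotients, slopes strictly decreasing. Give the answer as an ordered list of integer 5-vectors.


Via rank(M_{q-1}∘⋯∘M_p): M ≅ I[1,1]^3, I[1,4], I[3,4], I[5,5].
μ_θ-semistable layers: μ^(1)=5; μ^(2)=-1/2; μ^(3)=-1; μ^(4)=-6

((3, 0, 0, 0, 0); (1, 1, 1, 1, 0); (0, 0, 0, 0, 1); (0, 0, 1, 1, 0))


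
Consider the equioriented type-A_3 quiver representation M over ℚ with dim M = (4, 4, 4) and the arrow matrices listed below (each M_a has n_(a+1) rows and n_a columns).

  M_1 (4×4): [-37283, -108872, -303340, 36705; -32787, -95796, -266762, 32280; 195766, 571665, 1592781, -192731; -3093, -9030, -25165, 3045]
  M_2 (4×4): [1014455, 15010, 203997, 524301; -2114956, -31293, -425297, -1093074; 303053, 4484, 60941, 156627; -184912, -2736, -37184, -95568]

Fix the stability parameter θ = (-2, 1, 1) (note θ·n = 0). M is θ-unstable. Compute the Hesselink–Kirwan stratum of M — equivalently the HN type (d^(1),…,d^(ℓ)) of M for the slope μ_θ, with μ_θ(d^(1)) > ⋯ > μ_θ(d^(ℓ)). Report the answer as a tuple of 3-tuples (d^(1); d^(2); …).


Barcode: M ≅ I[1,2]^2, I[1,3]^2, I[3,3]^2. HN layers by μ_θ (2 steps, strictly decreasing):
  μ^(1)=1; μ^(2)=-2

((0, 4, 4); (4, 0, 0))


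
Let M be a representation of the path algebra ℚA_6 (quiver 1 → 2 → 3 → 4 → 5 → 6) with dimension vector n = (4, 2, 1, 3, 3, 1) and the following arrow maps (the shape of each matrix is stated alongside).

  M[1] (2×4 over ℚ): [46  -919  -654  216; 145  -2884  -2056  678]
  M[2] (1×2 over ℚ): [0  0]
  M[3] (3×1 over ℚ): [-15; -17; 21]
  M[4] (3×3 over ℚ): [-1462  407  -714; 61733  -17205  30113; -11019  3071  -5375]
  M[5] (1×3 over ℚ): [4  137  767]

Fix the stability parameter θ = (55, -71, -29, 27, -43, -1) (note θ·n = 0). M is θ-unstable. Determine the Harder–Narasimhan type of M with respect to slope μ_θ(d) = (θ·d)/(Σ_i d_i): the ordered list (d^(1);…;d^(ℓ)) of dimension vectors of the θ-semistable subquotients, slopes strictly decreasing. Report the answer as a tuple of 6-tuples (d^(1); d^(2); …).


Barcode: M ≅ I[1,1]^2, I[1,2]^2, I[3,5], I[4,4], I[4,5], I[5,6]. HN layers by μ_θ (6 steps, strictly decreasing):
  μ^(1)=55; μ^(2)=27; μ^(3)=-1; μ^(4)=-8; μ^(5)=-29; μ^(6)=-43

((2, 0, 0, 0, 0, 0); (0, 0, 0, 1, 0, 0); (0, 0, 0, 0, 0, 1); (2, 2, 0, 2, 2, 0); (0, 0, 1, 0, 0, 0); (0, 0, 0, 0, 1, 0))


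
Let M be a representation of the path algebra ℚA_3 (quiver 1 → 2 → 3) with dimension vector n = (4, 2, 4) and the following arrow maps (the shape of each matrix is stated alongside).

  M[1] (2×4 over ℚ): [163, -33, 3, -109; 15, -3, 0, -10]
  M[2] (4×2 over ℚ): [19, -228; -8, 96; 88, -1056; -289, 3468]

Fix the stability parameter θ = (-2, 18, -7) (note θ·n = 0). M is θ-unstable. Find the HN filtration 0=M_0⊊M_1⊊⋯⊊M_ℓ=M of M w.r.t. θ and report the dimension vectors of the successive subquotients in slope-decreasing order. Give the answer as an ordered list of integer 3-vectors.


Via rank(M_{q-1}∘⋯∘M_p): M ≅ I[1,1]^2, I[1,2], I[1,3], I[3,3]^3.
μ_θ-semistable layers: μ^(1)=18; μ^(2)=11/2; μ^(3)=-2; μ^(4)=-7

((0, 1, 0); (0, 1, 1); (4, 0, 0); (0, 0, 3))
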